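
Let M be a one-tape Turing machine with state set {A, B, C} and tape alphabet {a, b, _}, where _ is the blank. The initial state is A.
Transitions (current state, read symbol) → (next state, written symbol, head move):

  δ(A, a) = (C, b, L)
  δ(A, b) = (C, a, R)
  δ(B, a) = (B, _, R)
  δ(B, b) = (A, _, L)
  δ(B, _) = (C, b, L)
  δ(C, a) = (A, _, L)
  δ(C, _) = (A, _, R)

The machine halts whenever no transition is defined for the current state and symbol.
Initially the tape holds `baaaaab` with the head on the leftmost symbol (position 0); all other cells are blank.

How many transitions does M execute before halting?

24

A | _[b]aaaaab__   read b → write a, move R, go to C
C | _a[a]aaaab__   read a → write _, move L, go to A
A | _[a]_aaaab__   read a → write b, move L, go to C
C | [_]b_aaaab__   read _ → write _, move R, go to A
A | _[b]_aaaab__   read b → write a, move R, go to C
C | _a[_]aaaab__   read _ → write _, move R, go to A
A | _a_[a]aaab__   read a → write b, move L, go to C
C | _a[_]baaab__   read _ → write _, move R, go to A
A | _a_[b]aaab__   read b → write a, move R, go to C
C | _a_a[a]aab__   read a → write _, move L, go to A
A | _a_[a]_aab__   read a → write b, move L, go to C
C | _a[_]b_aab__   read _ → write _, move R, go to A
A | _a_[b]_aab__   read b → write a, move R, go to C
C | _a_a[_]aab__   read _ → write _, move R, go to A
A | _a_a_[a]ab__   read a → write b, move L, go to C
C | _a_a[_]bab__   read _ → write _, move R, go to A
A | _a_a_[b]ab__   read b → write a, move R, go to C
C | _a_a_a[a]b__   read a → write _, move L, go to A
A | _a_a_[a]_b__   read a → write b, move L, go to C
C | _a_a[_]b_b__   read _ → write _, move R, go to A
A | _a_a_[b]_b__   read b → write a, move R, go to C
C | _a_a_a[_]b__   read _ → write _, move R, go to A
A | _a_a_a_[b]__   read b → write a, move R, go to C
C | _a_a_a_a[_]_   read _ → write _, move R, go to A
A | _a_a_a_a_[_]
M halts after 24 transitions.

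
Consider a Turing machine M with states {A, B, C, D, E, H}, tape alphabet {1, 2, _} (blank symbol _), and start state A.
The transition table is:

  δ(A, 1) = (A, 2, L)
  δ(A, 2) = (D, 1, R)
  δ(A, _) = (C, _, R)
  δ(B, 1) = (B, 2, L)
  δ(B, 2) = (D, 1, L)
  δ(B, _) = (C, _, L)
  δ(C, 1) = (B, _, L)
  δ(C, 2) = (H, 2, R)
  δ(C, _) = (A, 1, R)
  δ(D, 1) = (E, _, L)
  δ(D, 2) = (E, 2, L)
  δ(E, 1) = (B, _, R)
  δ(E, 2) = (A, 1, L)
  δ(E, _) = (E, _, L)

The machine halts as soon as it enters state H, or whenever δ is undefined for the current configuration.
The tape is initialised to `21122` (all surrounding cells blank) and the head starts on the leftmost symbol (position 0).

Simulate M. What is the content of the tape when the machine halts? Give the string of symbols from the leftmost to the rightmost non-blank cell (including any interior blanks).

1_1_1_1

state=A head=0 tape=__[2]1122   (A,2)→(D,1,R)
state=D head=1 tape=__1[1]122   (D,1)→(E,_,L)
state=E head=0 tape=__[1]_122   (E,1)→(B,_,R)
state=B head=1 tape=___[_]122   (B,_)→(C,_,L)
state=C head=0 tape=__[_]_122   (C,_)→(A,1,R)
state=A head=1 tape=__1[_]122   (A,_)→(C,_,R)
state=C head=2 tape=__1_[1]22   (C,1)→(B,_,L)
state=B head=1 tape=__1[_]_22   (B,_)→(C,_,L)
state=C head=0 tape=__[1]__22   (C,1)→(B,_,L)
state=B head=-1 tape=_[_]___22   (B,_)→(C,_,L)
state=C head=-2 tape=[_]____22   (C,_)→(A,1,R)
state=A head=-1 tape=1[_]___22   (A,_)→(C,_,R)
state=C head=0 tape=1_[_]__22   (C,_)→(A,1,R)
state=A head=1 tape=1_1[_]_22   (A,_)→(C,_,R)
state=C head=2 tape=1_1_[_]22   (C,_)→(A,1,R)
state=A head=3 tape=1_1_1[2]2   (A,2)→(D,1,R)
state=D head=4 tape=1_1_11[2]   (D,2)→(E,2,L)
state=E head=3 tape=1_1_1[1]2   (E,1)→(B,_,R)
state=B head=4 tape=1_1_1_[2]   (B,2)→(D,1,L)
state=D head=3 tape=1_1_1[_]1
The non-blank tape span at halt is 1_1_1_1.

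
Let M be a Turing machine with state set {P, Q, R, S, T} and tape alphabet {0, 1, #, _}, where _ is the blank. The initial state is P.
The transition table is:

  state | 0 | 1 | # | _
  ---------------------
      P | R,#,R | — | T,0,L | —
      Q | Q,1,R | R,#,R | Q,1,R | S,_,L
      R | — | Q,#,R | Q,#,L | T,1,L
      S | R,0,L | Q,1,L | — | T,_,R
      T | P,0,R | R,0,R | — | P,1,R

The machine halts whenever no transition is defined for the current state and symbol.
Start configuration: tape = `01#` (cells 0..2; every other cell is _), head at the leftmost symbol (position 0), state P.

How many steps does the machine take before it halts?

P | [0]1#_   read 0 → write #, move R, go to R
R | #[1]#_   read 1 → write #, move R, go to Q
Q | ##[#]_   read # → write 1, move R, go to Q
Q | ##1[_]   read _ → write _, move L, go to S
S | ##[1]_   read 1 → write 1, move L, go to Q
Q | #[#]1_   read # → write 1, move R, go to Q
Q | #1[1]_   read 1 → write #, move R, go to R
R | #1#[_]   read _ → write 1, move L, go to T
T | #1[#]1
M halts after 8 transitions.

8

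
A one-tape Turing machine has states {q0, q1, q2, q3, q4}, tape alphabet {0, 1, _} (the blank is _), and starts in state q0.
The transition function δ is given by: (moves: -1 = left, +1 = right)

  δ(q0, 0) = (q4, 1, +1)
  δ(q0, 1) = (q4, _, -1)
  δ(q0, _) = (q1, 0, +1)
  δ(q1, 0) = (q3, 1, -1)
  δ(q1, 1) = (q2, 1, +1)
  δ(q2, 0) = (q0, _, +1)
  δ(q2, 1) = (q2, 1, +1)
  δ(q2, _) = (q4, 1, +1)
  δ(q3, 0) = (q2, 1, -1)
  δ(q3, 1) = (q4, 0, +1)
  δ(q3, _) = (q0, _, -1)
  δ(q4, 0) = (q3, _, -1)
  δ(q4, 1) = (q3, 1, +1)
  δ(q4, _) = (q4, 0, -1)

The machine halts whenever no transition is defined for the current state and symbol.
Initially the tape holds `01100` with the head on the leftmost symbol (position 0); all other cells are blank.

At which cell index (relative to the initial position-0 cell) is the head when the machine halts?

-1

state=q0 head=0 tape=__[0]1100   (q0,0)→(q4,1,+1)
state=q4 head=1 tape=__1[1]100   (q4,1)→(q3,1,+1)
state=q3 head=2 tape=__11[1]00   (q3,1)→(q4,0,+1)
state=q4 head=3 tape=__110[0]0   (q4,0)→(q3,_,-1)
state=q3 head=2 tape=__11[0]_0   (q3,0)→(q2,1,-1)
state=q2 head=1 tape=__1[1]1_0   (q2,1)→(q2,1,+1)
state=q2 head=2 tape=__11[1]_0   (q2,1)→(q2,1,+1)
state=q2 head=3 tape=__111[_]0   (q2,_)→(q4,1,+1)
state=q4 head=4 tape=__1111[0]   (q4,0)→(q3,_,-1)
state=q3 head=3 tape=__111[1]_   (q3,1)→(q4,0,+1)
state=q4 head=4 tape=__1110[_]   (q4,_)→(q4,0,-1)
state=q4 head=3 tape=__111[0]0   (q4,0)→(q3,_,-1)
state=q3 head=2 tape=__11[1]_0   (q3,1)→(q4,0,+1)
state=q4 head=3 tape=__110[_]0   (q4,_)→(q4,0,-1)
state=q4 head=2 tape=__11[0]00   (q4,0)→(q3,_,-1)
state=q3 head=1 tape=__1[1]_00   (q3,1)→(q4,0,+1)
state=q4 head=2 tape=__10[_]00   (q4,_)→(q4,0,-1)
state=q4 head=1 tape=__1[0]000   (q4,0)→(q3,_,-1)
state=q3 head=0 tape=__[1]_000   (q3,1)→(q4,0,+1)
state=q4 head=1 tape=__0[_]000   (q4,_)→(q4,0,-1)
state=q4 head=0 tape=__[0]0000   (q4,0)→(q3,_,-1)
state=q3 head=-1 tape=_[_]_0000   (q3,_)→(q0,_,-1)
state=q0 head=-2 tape=[_]__0000   (q0,_)→(q1,0,+1)
state=q1 head=-1 tape=0[_]_0000
At halt the head is at cell -1.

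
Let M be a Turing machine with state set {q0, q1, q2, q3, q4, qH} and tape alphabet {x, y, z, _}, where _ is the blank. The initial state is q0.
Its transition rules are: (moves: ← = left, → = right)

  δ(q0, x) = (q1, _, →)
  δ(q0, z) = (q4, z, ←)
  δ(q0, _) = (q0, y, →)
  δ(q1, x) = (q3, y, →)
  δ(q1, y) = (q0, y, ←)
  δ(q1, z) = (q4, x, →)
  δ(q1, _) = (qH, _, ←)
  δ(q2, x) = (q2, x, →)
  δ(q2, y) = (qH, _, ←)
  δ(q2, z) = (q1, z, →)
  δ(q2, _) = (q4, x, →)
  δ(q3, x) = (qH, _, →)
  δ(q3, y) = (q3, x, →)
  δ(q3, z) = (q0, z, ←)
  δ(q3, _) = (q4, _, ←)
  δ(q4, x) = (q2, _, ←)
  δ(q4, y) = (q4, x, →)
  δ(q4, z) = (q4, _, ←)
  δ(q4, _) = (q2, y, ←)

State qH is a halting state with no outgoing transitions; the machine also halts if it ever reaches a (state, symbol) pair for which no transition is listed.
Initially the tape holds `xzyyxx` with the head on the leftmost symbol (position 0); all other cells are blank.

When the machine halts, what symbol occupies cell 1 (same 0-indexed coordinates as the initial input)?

state=q0 head=0 tape=[x]zyyxx_   (q0,x)→(q1,_,→)
state=q1 head=1 tape=_[z]yyxx_   (q1,z)→(q4,x,→)
state=q4 head=2 tape=_x[y]yxx_   (q4,y)→(q4,x,→)
state=q4 head=3 tape=_xx[y]xx_   (q4,y)→(q4,x,→)
state=q4 head=4 tape=_xxx[x]x_   (q4,x)→(q2,_,←)
state=q2 head=3 tape=_xx[x]_x_   (q2,x)→(q2,x,→)
state=q2 head=4 tape=_xxx[_]x_   (q2,_)→(q4,x,→)
state=q4 head=5 tape=_xxxx[x]_   (q4,x)→(q2,_,←)
state=q2 head=4 tape=_xxx[x]__   (q2,x)→(q2,x,→)
state=q2 head=5 tape=_xxxx[_]_   (q2,_)→(q4,x,→)
state=q4 head=6 tape=_xxxxx[_]   (q4,_)→(q2,y,←)
state=q2 head=5 tape=_xxxx[x]y   (q2,x)→(q2,x,→)
state=q2 head=6 tape=_xxxxx[y]   (q2,y)→(qH,_,←)
state=qH head=5 tape=_xxxx[x]_
Cell 1 holds x when M halts.

x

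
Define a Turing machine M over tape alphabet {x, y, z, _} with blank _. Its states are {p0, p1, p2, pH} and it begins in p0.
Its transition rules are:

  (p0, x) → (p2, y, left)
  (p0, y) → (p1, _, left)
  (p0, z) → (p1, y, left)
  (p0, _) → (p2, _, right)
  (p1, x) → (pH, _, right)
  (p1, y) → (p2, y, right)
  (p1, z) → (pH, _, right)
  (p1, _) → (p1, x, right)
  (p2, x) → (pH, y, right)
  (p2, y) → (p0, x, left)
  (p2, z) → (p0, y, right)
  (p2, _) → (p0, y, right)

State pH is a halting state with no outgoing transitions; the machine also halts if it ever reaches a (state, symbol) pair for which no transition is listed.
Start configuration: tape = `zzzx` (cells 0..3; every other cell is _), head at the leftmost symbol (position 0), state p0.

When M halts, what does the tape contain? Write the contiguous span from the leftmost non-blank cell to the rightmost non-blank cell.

state=p0 head=0 tape=_[z]zzx   (p0,z)→(p1,y,left)
state=p1 head=-1 tape=[_]yzzx   (p1,_)→(p1,x,right)
state=p1 head=0 tape=x[y]zzx   (p1,y)→(p2,y,right)
state=p2 head=1 tape=xy[z]zx   (p2,z)→(p0,y,right)
state=p0 head=2 tape=xyy[z]x   (p0,z)→(p1,y,left)
state=p1 head=1 tape=xy[y]yx   (p1,y)→(p2,y,right)
state=p2 head=2 tape=xyy[y]x   (p2,y)→(p0,x,left)
state=p0 head=1 tape=xy[y]xx   (p0,y)→(p1,_,left)
state=p1 head=0 tape=x[y]_xx   (p1,y)→(p2,y,right)
state=p2 head=1 tape=xy[_]xx   (p2,_)→(p0,y,right)
state=p0 head=2 tape=xyy[x]x   (p0,x)→(p2,y,left)
state=p2 head=1 tape=xy[y]yx   (p2,y)→(p0,x,left)
state=p0 head=0 tape=x[y]xyx   (p0,y)→(p1,_,left)
state=p1 head=-1 tape=[x]_xyx   (p1,x)→(pH,_,right)
state=pH head=0 tape=_[_]xyx
The non-blank tape span at halt is xyx.

xyx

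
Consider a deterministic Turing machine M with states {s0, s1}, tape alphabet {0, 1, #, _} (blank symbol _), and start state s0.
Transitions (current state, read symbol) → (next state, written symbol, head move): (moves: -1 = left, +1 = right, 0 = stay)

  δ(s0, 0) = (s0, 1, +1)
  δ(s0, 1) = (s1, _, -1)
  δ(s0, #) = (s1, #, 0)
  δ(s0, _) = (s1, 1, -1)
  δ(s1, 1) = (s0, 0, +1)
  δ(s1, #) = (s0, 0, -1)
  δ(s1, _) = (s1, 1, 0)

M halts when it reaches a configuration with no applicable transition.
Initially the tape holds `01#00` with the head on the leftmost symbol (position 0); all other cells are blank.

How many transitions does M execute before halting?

s0 | [0]1#00   read 0 → write 1, move +1, go to s0
s0 | 1[1]#00   read 1 → write _, move -1, go to s1
s1 | [1]_#00   read 1 → write 0, move +1, go to s0
s0 | 0[_]#00   read _ → write 1, move -1, go to s1
s1 | [0]1#00
M halts after 4 transitions.

4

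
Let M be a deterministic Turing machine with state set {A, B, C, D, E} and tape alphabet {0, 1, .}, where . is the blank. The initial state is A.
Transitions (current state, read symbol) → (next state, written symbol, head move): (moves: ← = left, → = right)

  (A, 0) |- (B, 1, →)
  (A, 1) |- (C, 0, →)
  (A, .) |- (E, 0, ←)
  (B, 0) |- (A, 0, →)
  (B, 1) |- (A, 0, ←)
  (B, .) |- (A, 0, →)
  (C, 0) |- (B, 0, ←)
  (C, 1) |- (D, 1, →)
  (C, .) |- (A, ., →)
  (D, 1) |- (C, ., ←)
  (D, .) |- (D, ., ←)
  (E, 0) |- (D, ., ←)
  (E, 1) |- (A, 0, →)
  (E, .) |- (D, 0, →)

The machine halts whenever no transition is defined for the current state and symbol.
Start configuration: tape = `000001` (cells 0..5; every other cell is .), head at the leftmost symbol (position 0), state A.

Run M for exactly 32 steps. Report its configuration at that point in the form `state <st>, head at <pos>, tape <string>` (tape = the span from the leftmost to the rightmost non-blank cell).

A | [0]00001..   read 0 → write 1, move →, go to B
B | 1[0]0001..   read 0 → write 0, move →, go to A
A | 10[0]001..   read 0 → write 1, move →, go to B
B | 101[0]01..   read 0 → write 0, move →, go to A
A | 1010[0]1..   read 0 → write 1, move →, go to B
B | 10101[1]..   read 1 → write 0, move ←, go to A
A | 1010[1]0..   read 1 → write 0, move →, go to C
C | 10100[0]..   read 0 → write 0, move ←, go to B
B | 1010[0]0..   read 0 → write 0, move →, go to A
A | 10100[0]..   read 0 → write 1, move →, go to B
B | 101001[.].   read . → write 0, move →, go to A
A | 1010010[.]   read . → write 0, move ←, go to E
E | 101001[0]0   read 0 → write ., move ←, go to D
D | 10100[1].0   read 1 → write ., move ←, go to C
C | 1010[0]..0   read 0 → write 0, move ←, go to B
B | 101[0]0..0   read 0 → write 0, move →, go to A
A | 1010[0]..0   read 0 → write 1, move →, go to B
B | 10101[.].0   read . → write 0, move →, go to A
A | 101010[.]0   read . → write 0, move ←, go to E
E | 10101[0]00   read 0 → write ., move ←, go to D
D | 1010[1].00   read 1 → write ., move ←, go to C
C | 101[0]..00   read 0 → write 0, move ←, go to B
B | 10[1]0..00   read 1 → write 0, move ←, go to A
A | 1[0]00..00   read 0 → write 1, move →, go to B
B | 11[0]0..00   read 0 → write 0, move →, go to A
A | 110[0]..00   read 0 → write 1, move →, go to B
B | 1101[.].00   read . → write 0, move →, go to A
A | 11010[.]00   read . → write 0, move ←, go to E
E | 1101[0]000   read 0 → write ., move ←, go to D
D | 110[1].000   read 1 → write ., move ←, go to C
C | 11[0]..000   read 0 → write 0, move ←, go to B
B | 1[1]0..000   read 1 → write 0, move ←, go to A
A | [1]00..000
After 32 steps: state A, head at 0, tape 100..000.

state A, head at 0, tape 100..000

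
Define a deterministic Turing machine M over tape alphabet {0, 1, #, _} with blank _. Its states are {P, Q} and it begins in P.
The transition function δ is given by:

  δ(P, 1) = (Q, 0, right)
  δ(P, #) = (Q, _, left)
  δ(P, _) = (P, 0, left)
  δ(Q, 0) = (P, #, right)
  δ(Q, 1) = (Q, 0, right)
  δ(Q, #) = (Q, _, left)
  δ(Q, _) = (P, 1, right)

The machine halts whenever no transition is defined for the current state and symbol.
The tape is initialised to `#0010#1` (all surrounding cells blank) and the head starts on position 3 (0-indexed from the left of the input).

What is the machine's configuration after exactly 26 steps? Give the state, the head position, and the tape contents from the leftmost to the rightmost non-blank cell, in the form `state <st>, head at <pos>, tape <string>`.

state=P head=3 tape=__#00[1]0#1   (P,1)→(Q,0,right)
state=Q head=4 tape=__#000[0]#1   (Q,0)→(P,#,right)
state=P head=5 tape=__#000#[#]1   (P,#)→(Q,_,left)
state=Q head=4 tape=__#000[#]_1   (Q,#)→(Q,_,left)
state=Q head=3 tape=__#00[0]__1   (Q,0)→(P,#,right)
state=P head=4 tape=__#00#[_]_1   (P,_)→(P,0,left)
state=P head=3 tape=__#00[#]0_1   (P,#)→(Q,_,left)
state=Q head=2 tape=__#0[0]_0_1   (Q,0)→(P,#,right)
state=P head=3 tape=__#0#[_]0_1   (P,_)→(P,0,left)
state=P head=2 tape=__#0[#]00_1   (P,#)→(Q,_,left)
state=Q head=1 tape=__#[0]_00_1   (Q,0)→(P,#,right)
state=P head=2 tape=__##[_]00_1   (P,_)→(P,0,left)
state=P head=1 tape=__#[#]000_1   (P,#)→(Q,_,left)
state=Q head=0 tape=__[#]_000_1   (Q,#)→(Q,_,left)
state=Q head=-1 tape=_[_]__000_1   (Q,_)→(P,1,right)
state=P head=0 tape=_1[_]_000_1   (P,_)→(P,0,left)
state=P head=-1 tape=_[1]0_000_1   (P,1)→(Q,0,right)
state=Q head=0 tape=_0[0]_000_1   (Q,0)→(P,#,right)
state=P head=1 tape=_0#[_]000_1   (P,_)→(P,0,left)
state=P head=0 tape=_0[#]0000_1   (P,#)→(Q,_,left)
state=Q head=-1 tape=_[0]_0000_1   (Q,0)→(P,#,right)
state=P head=0 tape=_#[_]0000_1   (P,_)→(P,0,left)
state=P head=-1 tape=_[#]00000_1   (P,#)→(Q,_,left)
state=Q head=-2 tape=[_]_00000_1   (Q,_)→(P,1,right)
state=P head=-1 tape=1[_]00000_1   (P,_)→(P,0,left)
state=P head=-2 tape=[1]000000_1   (P,1)→(Q,0,right)
state=Q head=-1 tape=0[0]00000_1
After 26 steps: state Q, head at -1, tape 0000000_1.

state Q, head at -1, tape 0000000_1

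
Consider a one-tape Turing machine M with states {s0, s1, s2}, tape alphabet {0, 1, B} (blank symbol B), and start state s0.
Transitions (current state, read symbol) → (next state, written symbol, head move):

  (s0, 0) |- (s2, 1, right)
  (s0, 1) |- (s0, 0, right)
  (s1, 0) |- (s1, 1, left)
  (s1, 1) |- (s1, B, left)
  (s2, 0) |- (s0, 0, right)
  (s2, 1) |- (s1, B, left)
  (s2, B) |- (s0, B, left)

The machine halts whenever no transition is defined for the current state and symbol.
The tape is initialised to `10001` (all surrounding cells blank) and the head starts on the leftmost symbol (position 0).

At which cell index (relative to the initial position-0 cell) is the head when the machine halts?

s0 | B[1]0001   read 1 → write 0, move right, go to s0
s0 | B0[0]001   read 0 → write 1, move right, go to s2
s2 | B01[0]01   read 0 → write 0, move right, go to s0
s0 | B010[0]1   read 0 → write 1, move right, go to s2
s2 | B0101[1]   read 1 → write B, move left, go to s1
s1 | B010[1]B   read 1 → write B, move left, go to s1
s1 | B01[0]BB   read 0 → write 1, move left, go to s1
s1 | B0[1]1BB   read 1 → write B, move left, go to s1
s1 | B[0]B1BB   read 0 → write 1, move left, go to s1
s1 | [B]1B1BB
At halt the head is at cell -1.

-1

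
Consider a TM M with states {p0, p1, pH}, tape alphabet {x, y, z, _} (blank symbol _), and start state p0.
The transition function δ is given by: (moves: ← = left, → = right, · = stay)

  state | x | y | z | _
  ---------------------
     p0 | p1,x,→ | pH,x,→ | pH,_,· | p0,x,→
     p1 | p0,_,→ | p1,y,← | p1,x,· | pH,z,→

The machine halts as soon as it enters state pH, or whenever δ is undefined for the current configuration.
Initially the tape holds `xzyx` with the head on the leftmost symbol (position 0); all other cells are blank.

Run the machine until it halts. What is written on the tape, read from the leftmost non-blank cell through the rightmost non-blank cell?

state=p0 head=0 tape=[x]zyx   (p0,x)→(p1,x,→)
state=p1 head=1 tape=x[z]yx   (p1,z)→(p1,x,·)
state=p1 head=1 tape=x[x]yx   (p1,x)→(p0,_,→)
state=p0 head=2 tape=x_[y]x   (p0,y)→(pH,x,→)
state=pH head=3 tape=x_x[x]
The non-blank tape span at halt is x_xx.

x_xx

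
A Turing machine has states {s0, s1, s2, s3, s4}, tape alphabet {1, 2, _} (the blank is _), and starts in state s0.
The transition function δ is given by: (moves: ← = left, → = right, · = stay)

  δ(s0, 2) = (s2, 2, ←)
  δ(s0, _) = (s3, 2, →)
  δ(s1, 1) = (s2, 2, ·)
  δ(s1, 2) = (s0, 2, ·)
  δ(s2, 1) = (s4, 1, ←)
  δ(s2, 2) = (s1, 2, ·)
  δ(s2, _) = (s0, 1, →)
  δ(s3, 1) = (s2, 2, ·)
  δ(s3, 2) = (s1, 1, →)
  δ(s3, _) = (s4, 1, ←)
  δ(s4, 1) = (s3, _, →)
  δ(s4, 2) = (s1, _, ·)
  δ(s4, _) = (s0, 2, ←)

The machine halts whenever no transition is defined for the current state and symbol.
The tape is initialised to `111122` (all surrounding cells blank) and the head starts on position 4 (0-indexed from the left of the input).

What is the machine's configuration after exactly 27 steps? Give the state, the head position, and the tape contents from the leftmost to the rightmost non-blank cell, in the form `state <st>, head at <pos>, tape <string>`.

state s0, head at -2, tape 2122222

state=s0 head=4 tape=__1111[2]2   (s0,2)→(s2,2,←)
state=s2 head=3 tape=__111[1]22   (s2,1)→(s4,1,←)
state=s4 head=2 tape=__11[1]122   (s4,1)→(s3,_,→)
state=s3 head=3 tape=__11_[1]22   (s3,1)→(s2,2,·)
state=s2 head=3 tape=__11_[2]22   (s2,2)→(s1,2,·)
state=s1 head=3 tape=__11_[2]22   (s1,2)→(s0,2,·)
state=s0 head=3 tape=__11_[2]22   (s0,2)→(s2,2,←)
state=s2 head=2 tape=__11[_]222   (s2,_)→(s0,1,→)
state=s0 head=3 tape=__111[2]22   (s0,2)→(s2,2,←)
state=s2 head=2 tape=__11[1]222   (s2,1)→(s4,1,←)
state=s4 head=1 tape=__1[1]1222   (s4,1)→(s3,_,→)
state=s3 head=2 tape=__1_[1]222   (s3,1)→(s2,2,·)
state=s2 head=2 tape=__1_[2]222   (s2,2)→(s1,2,·)
state=s1 head=2 tape=__1_[2]222   (s1,2)→(s0,2,·)
state=s0 head=2 tape=__1_[2]222   (s0,2)→(s2,2,←)
state=s2 head=1 tape=__1[_]2222   (s2,_)→(s0,1,→)
state=s0 head=2 tape=__11[2]222   (s0,2)→(s2,2,←)
state=s2 head=1 tape=__1[1]2222   (s2,1)→(s4,1,←)
state=s4 head=0 tape=__[1]12222   (s4,1)→(s3,_,→)
state=s3 head=1 tape=___[1]2222   (s3,1)→(s2,2,·)
state=s2 head=1 tape=___[2]2222   (s2,2)→(s1,2,·)
state=s1 head=1 tape=___[2]2222   (s1,2)→(s0,2,·)
state=s0 head=1 tape=___[2]2222   (s0,2)→(s2,2,←)
state=s2 head=0 tape=__[_]22222   (s2,_)→(s0,1,→)
state=s0 head=1 tape=__1[2]2222   (s0,2)→(s2,2,←)
state=s2 head=0 tape=__[1]22222   (s2,1)→(s4,1,←)
state=s4 head=-1 tape=_[_]122222   (s4,_)→(s0,2,←)
state=s0 head=-2 tape=[_]2122222
After 27 steps: state s0, head at -2, tape 2122222.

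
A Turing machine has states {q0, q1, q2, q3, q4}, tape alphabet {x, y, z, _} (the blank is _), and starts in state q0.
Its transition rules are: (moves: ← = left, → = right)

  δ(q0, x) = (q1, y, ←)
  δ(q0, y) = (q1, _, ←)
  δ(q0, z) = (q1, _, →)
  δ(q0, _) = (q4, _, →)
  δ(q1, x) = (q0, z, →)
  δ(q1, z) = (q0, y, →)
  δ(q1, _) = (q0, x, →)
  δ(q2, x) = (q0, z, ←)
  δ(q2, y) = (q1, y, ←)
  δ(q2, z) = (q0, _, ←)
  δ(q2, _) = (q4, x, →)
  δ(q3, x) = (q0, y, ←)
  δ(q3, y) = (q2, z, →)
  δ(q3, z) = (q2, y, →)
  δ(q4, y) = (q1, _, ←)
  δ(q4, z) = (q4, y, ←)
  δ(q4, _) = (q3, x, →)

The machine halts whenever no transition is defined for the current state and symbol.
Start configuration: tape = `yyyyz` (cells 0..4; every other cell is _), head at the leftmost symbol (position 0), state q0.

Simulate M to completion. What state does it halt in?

q3

state=q0 head=0 tape=_[y]yyyz___   (q0,y)→(q1,_,←)
state=q1 head=-1 tape=[_]_yyyz___   (q1,_)→(q0,x,→)
state=q0 head=0 tape=x[_]yyyz___   (q0,_)→(q4,_,→)
state=q4 head=1 tape=x_[y]yyz___   (q4,y)→(q1,_,←)
state=q1 head=0 tape=x[_]_yyz___   (q1,_)→(q0,x,→)
state=q0 head=1 tape=xx[_]yyz___   (q0,_)→(q4,_,→)
state=q4 head=2 tape=xx_[y]yz___   (q4,y)→(q1,_,←)
state=q1 head=1 tape=xx[_]_yz___   (q1,_)→(q0,x,→)
state=q0 head=2 tape=xxx[_]yz___   (q0,_)→(q4,_,→)
state=q4 head=3 tape=xxx_[y]z___   (q4,y)→(q1,_,←)
state=q1 head=2 tape=xxx[_]_z___   (q1,_)→(q0,x,→)
state=q0 head=3 tape=xxxx[_]z___   (q0,_)→(q4,_,→)
state=q4 head=4 tape=xxxx_[z]___   (q4,z)→(q4,y,←)
state=q4 head=3 tape=xxxx[_]y___   (q4,_)→(q3,x,→)
state=q3 head=4 tape=xxxxx[y]___   (q3,y)→(q2,z,→)
state=q2 head=5 tape=xxxxxz[_]__   (q2,_)→(q4,x,→)
state=q4 head=6 tape=xxxxxzx[_]_   (q4,_)→(q3,x,→)
state=q3 head=7 tape=xxxxxzxx[_]
No transition is defined for (q3, _); M halts in state q3.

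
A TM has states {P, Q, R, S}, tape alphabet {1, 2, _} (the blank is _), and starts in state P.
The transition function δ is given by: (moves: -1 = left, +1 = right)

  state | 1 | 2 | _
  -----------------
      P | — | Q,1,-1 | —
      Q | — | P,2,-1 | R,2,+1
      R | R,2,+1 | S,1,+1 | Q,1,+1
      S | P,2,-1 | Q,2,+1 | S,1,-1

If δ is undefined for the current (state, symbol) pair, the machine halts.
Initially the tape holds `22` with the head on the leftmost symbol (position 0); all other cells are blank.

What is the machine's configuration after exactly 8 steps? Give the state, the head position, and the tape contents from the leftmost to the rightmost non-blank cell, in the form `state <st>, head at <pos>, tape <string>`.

P | __[2]2_   read 2 → write 1, move -1, go to Q
Q | _[_]12_   read _ → write 2, move +1, go to R
R | _2[1]2_   read 1 → write 2, move +1, go to R
R | _22[2]_   read 2 → write 1, move +1, go to S
S | _221[_]   read _ → write 1, move -1, go to S
S | _22[1]1   read 1 → write 2, move -1, go to P
P | _2[2]21   read 2 → write 1, move -1, go to Q
Q | _[2]121   read 2 → write 2, move -1, go to P
P | [_]2121
After 8 steps: state P, head at -2, tape 2121.

state P, head at -2, tape 2121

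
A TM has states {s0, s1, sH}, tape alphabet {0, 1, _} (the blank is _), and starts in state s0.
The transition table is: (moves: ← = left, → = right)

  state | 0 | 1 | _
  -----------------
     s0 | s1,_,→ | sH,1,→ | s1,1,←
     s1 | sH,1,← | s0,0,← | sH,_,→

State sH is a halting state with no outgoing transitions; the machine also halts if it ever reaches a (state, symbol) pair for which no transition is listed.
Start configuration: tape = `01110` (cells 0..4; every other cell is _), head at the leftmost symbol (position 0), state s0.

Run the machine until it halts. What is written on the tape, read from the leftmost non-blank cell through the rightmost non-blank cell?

10110

state=s0 head=0 tape=_[0]1110   (s0,0)→(s1,_,→)
state=s1 head=1 tape=__[1]110   (s1,1)→(s0,0,←)
state=s0 head=0 tape=_[_]0110   (s0,_)→(s1,1,←)
state=s1 head=-1 tape=[_]10110   (s1,_)→(sH,_,→)
state=sH head=0 tape=_[1]0110
The non-blank tape span at halt is 10110.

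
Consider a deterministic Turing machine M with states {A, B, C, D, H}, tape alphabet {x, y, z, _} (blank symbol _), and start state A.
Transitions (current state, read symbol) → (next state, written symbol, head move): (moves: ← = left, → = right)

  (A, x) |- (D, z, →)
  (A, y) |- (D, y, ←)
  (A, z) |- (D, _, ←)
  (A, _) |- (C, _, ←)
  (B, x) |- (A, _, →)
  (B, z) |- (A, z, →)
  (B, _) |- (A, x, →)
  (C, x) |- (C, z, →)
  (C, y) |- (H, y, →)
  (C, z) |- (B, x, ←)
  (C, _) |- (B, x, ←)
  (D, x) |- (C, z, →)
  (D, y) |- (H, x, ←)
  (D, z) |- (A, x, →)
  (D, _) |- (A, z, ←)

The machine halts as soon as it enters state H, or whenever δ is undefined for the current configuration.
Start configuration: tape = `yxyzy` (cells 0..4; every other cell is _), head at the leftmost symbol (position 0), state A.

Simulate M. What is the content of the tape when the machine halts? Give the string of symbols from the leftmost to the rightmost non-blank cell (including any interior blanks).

state=A head=0 tape=____[y]xyzy   (A,y)→(D,y,←)
state=D head=-1 tape=___[_]yxyzy   (D,_)→(A,z,←)
state=A head=-2 tape=__[_]zyxyzy   (A,_)→(C,_,←)
state=C head=-3 tape=_[_]_zyxyzy   (C,_)→(B,x,←)
state=B head=-4 tape=[_]x_zyxyzy   (B,_)→(A,x,→)
state=A head=-3 tape=x[x]_zyxyzy   (A,x)→(D,z,→)
state=D head=-2 tape=xz[_]zyxyzy   (D,_)→(A,z,←)
state=A head=-3 tape=x[z]zzyxyzy   (A,z)→(D,_,←)
state=D head=-4 tape=[x]_zzyxyzy   (D,x)→(C,z,→)
state=C head=-3 tape=z[_]zzyxyzy   (C,_)→(B,x,←)
state=B head=-4 tape=[z]xzzyxyzy   (B,z)→(A,z,→)
state=A head=-3 tape=z[x]zzyxyzy   (A,x)→(D,z,→)
state=D head=-2 tape=zz[z]zyxyzy   (D,z)→(A,x,→)
state=A head=-1 tape=zzx[z]yxyzy   (A,z)→(D,_,←)
state=D head=-2 tape=zz[x]_yxyzy   (D,x)→(C,z,→)
state=C head=-1 tape=zzz[_]yxyzy   (C,_)→(B,x,←)
state=B head=-2 tape=zz[z]xyxyzy   (B,z)→(A,z,→)
state=A head=-1 tape=zzz[x]yxyzy   (A,x)→(D,z,→)
state=D head=0 tape=zzzz[y]xyzy   (D,y)→(H,x,←)
state=H head=-1 tape=zzz[z]xxyzy
The non-blank tape span at halt is zzzzxxyzy.

zzzzxxyzy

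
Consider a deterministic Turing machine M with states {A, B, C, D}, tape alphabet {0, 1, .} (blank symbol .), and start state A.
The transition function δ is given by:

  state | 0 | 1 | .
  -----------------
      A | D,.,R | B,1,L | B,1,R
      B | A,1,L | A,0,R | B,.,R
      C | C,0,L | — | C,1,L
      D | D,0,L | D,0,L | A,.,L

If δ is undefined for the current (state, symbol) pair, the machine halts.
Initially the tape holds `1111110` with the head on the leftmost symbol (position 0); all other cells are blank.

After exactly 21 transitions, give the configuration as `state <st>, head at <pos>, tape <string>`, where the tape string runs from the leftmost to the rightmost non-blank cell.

state A, head at -1, tape 011111110

state=A head=0 tape=...[1]111110   (A,1)→(B,1,L)
state=B head=-1 tape=..[.]1111110   (B,.)→(B,.,R)
state=B head=0 tape=...[1]111110   (B,1)→(A,0,R)
state=A head=1 tape=...0[1]11110   (A,1)→(B,1,L)
state=B head=0 tape=...[0]111110   (B,0)→(A,1,L)
state=A head=-1 tape=..[.]1111110   (A,.)→(B,1,R)
state=B head=0 tape=..1[1]111110   (B,1)→(A,0,R)
state=A head=1 tape=..10[1]11110   (A,1)→(B,1,L)
state=B head=0 tape=..1[0]111110   (B,0)→(A,1,L)
state=A head=-1 tape=..[1]1111110   (A,1)→(B,1,L)
state=B head=-2 tape=.[.]11111110   (B,.)→(B,.,R)
state=B head=-1 tape=..[1]1111110   (B,1)→(A,0,R)
state=A head=0 tape=..0[1]111110   (A,1)→(B,1,L)
state=B head=-1 tape=..[0]1111110   (B,0)→(A,1,L)
state=A head=-2 tape=.[.]11111110   (A,.)→(B,1,R)
state=B head=-1 tape=.1[1]1111110   (B,1)→(A,0,R)
state=A head=0 tape=.10[1]111110   (A,1)→(B,1,L)
state=B head=-1 tape=.1[0]1111110   (B,0)→(A,1,L)
state=A head=-2 tape=.[1]11111110   (A,1)→(B,1,L)
state=B head=-3 tape=[.]111111110   (B,.)→(B,.,R)
state=B head=-2 tape=.[1]11111110   (B,1)→(A,0,R)
state=A head=-1 tape=.0[1]1111110
After 21 steps: state A, head at -1, tape 011111110.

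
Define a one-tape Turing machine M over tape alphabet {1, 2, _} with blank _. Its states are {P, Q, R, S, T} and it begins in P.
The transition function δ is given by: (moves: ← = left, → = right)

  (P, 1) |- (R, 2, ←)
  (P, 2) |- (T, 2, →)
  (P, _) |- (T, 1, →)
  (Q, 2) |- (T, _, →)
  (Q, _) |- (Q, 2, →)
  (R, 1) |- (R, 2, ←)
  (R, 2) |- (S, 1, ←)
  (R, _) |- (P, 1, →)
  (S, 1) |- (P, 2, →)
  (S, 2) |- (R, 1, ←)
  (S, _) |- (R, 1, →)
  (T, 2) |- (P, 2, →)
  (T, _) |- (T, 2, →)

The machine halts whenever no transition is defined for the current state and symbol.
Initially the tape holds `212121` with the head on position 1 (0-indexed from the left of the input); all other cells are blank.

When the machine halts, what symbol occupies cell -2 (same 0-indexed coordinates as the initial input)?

2

P | ___2[1]2121   read 1 → write 2, move ←, go to R
R | ___[2]22121   read 2 → write 1, move ←, go to S
S | __[_]122121   read _ → write 1, move →, go to R
R | __1[1]22121   read 1 → write 2, move ←, go to R
R | __[1]222121   read 1 → write 2, move ←, go to R
R | _[_]2222121   read _ → write 1, move →, go to P
P | _1[2]222121   read 2 → write 2, move →, go to T
T | _12[2]22121   read 2 → write 2, move →, go to P
P | _122[2]2121   read 2 → write 2, move →, go to T
T | _1222[2]121   read 2 → write 2, move →, go to P
P | _12222[1]21   read 1 → write 2, move ←, go to R
R | _1222[2]221   read 2 → write 1, move ←, go to S
S | _122[2]1221   read 2 → write 1, move ←, go to R
R | _12[2]11221   read 2 → write 1, move ←, go to S
S | _1[2]111221   read 2 → write 1, move ←, go to R
R | _[1]1111221   read 1 → write 2, move ←, go to R
R | [_]21111221   read _ → write 1, move →, go to P
P | 1[2]1111221   read 2 → write 2, move →, go to T
T | 12[1]111221
Cell -2 holds 2 when M halts.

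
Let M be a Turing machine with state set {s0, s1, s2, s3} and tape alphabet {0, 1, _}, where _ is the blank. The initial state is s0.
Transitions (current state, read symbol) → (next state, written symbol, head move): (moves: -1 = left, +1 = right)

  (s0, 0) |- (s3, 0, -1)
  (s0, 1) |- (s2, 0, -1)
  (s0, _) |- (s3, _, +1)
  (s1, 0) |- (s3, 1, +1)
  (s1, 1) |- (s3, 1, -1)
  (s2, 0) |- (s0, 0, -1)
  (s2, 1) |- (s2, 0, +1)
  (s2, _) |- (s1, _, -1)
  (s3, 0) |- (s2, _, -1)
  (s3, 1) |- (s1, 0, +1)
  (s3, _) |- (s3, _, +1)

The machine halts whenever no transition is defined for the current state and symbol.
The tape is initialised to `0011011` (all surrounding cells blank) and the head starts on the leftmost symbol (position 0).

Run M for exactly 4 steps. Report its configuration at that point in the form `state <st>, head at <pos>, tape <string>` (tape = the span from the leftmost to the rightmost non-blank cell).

state=s0 head=0 tape=__[0]011011   (s0,0)→(s3,0,-1)
state=s3 head=-1 tape=_[_]0011011   (s3,_)→(s3,_,+1)
state=s3 head=0 tape=__[0]011011   (s3,0)→(s2,_,-1)
state=s2 head=-1 tape=_[_]_011011   (s2,_)→(s1,_,-1)
state=s1 head=-2 tape=[_]__011011
After 4 steps: state s1, head at -2, tape 011011.

state s1, head at -2, tape 011011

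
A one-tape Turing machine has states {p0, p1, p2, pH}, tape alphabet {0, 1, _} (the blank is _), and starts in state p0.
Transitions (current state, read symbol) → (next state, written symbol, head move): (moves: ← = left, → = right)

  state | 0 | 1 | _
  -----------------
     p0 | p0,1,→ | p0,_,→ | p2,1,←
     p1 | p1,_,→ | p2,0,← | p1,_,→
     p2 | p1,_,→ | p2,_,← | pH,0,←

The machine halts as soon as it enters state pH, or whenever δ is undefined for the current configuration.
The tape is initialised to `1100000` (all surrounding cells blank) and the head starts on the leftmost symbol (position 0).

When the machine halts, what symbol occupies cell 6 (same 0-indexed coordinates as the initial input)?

_

state=p0 head=0 tape=[1]100000_   (p0,1)→(p0,_,→)
state=p0 head=1 tape=_[1]00000_   (p0,1)→(p0,_,→)
state=p0 head=2 tape=__[0]0000_   (p0,0)→(p0,1,→)
state=p0 head=3 tape=__1[0]000_   (p0,0)→(p0,1,→)
state=p0 head=4 tape=__11[0]00_   (p0,0)→(p0,1,→)
state=p0 head=5 tape=__111[0]0_   (p0,0)→(p0,1,→)
state=p0 head=6 tape=__1111[0]_   (p0,0)→(p0,1,→)
state=p0 head=7 tape=__11111[_]   (p0,_)→(p2,1,←)
state=p2 head=6 tape=__1111[1]1   (p2,1)→(p2,_,←)
state=p2 head=5 tape=__111[1]_1   (p2,1)→(p2,_,←)
state=p2 head=4 tape=__11[1]__1   (p2,1)→(p2,_,←)
state=p2 head=3 tape=__1[1]___1   (p2,1)→(p2,_,←)
state=p2 head=2 tape=__[1]____1   (p2,1)→(p2,_,←)
state=p2 head=1 tape=_[_]_____1   (p2,_)→(pH,0,←)
state=pH head=0 tape=[_]0_____1
Cell 6 holds _ when M halts.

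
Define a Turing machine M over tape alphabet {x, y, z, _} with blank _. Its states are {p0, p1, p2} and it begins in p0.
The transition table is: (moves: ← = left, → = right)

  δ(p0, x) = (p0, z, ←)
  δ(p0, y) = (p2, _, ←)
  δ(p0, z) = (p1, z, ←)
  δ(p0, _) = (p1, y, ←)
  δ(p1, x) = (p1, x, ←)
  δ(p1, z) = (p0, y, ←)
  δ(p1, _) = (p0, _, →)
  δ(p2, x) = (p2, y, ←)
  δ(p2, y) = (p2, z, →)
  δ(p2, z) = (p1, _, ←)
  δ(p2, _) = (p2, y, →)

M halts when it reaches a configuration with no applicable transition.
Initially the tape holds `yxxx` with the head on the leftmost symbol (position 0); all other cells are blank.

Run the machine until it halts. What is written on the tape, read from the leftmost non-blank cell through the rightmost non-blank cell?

yyzy_y

p0 | __[y]xxx   read y → write _, move ←, go to p2
p2 | _[_]_xxx   read _ → write y, move →, go to p2
p2 | _y[_]xxx   read _ → write y, move →, go to p2
p2 | _yy[x]xx   read x → write y, move ←, go to p2
p2 | _y[y]yxx   read y → write z, move →, go to p2
p2 | _yz[y]xx   read y → write z, move →, go to p2
p2 | _yzz[x]x   read x → write y, move ←, go to p2
p2 | _yz[z]yx   read z → write _, move ←, go to p1
p1 | _y[z]_yx   read z → write y, move ←, go to p0
p0 | _[y]y_yx   read y → write _, move ←, go to p2
p2 | [_]_y_yx   read _ → write y, move →, go to p2
p2 | y[_]y_yx   read _ → write y, move →, go to p2
p2 | yy[y]_yx   read y → write z, move →, go to p2
p2 | yyz[_]yx   read _ → write y, move →, go to p2
p2 | yyzy[y]x   read y → write z, move →, go to p2
p2 | yyzyz[x]   read x → write y, move ←, go to p2
p2 | yyzy[z]y   read z → write _, move ←, go to p1
p1 | yyz[y]_y
The non-blank tape span at halt is yyzy_y.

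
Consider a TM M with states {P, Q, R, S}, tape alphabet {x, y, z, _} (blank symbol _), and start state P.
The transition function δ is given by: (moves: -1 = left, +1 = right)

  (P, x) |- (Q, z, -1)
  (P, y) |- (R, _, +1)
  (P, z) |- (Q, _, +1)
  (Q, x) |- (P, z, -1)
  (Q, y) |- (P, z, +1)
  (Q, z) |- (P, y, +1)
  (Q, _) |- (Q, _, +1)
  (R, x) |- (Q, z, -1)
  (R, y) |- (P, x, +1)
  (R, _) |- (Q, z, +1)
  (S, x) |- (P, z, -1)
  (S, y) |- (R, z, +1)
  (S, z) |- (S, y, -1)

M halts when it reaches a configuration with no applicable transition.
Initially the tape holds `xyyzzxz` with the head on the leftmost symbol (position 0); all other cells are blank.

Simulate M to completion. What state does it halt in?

P | _[x]yyzzxz_   read x → write z, move -1, go to Q
Q | [_]zyyzzxz_   read _ → write _, move +1, go to Q
Q | _[z]yyzzxz_   read z → write y, move +1, go to P
P | _y[y]yzzxz_   read y → write _, move +1, go to R
R | _y_[y]zzxz_   read y → write x, move +1, go to P
P | _y_x[z]zxz_   read z → write _, move +1, go to Q
Q | _y_x_[z]xz_   read z → write y, move +1, go to P
P | _y_x_y[x]z_   read x → write z, move -1, go to Q
Q | _y_x_[y]zz_   read y → write z, move +1, go to P
P | _y_x_z[z]z_   read z → write _, move +1, go to Q
Q | _y_x_z_[z]_   read z → write y, move +1, go to P
P | _y_x_z_y[_]
No transition is defined for (P, _); M halts in state P.

P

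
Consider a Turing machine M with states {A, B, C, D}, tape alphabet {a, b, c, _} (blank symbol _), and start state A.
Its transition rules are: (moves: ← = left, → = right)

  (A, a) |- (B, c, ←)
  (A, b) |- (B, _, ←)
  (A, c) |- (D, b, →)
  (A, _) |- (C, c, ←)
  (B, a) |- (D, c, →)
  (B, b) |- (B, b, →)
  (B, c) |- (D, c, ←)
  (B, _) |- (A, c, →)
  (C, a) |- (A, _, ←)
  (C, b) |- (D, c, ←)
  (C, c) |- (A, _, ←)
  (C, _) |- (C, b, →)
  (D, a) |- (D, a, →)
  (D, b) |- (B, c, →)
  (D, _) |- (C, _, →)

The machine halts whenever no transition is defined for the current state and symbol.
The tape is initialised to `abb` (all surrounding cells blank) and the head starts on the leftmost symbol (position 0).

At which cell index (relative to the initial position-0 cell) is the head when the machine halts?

A | _[a]bb__   read a → write c, move ←, go to B
B | [_]cbb__   read _ → write c, move →, go to A
A | c[c]bb__   read c → write b, move →, go to D
D | cb[b]b__   read b → write c, move →, go to B
B | cbc[b]__   read b → write b, move →, go to B
B | cbcb[_]_   read _ → write c, move →, go to A
A | cbcbc[_]   read _ → write c, move ←, go to C
C | cbcb[c]c   read c → write _, move ←, go to A
A | cbc[b]_c   read b → write _, move ←, go to B
B | cb[c]__c   read c → write c, move ←, go to D
D | c[b]c__c   read b → write c, move →, go to B
B | cc[c]__c   read c → write c, move ←, go to D
D | c[c]c__c
At halt the head is at cell 0.

0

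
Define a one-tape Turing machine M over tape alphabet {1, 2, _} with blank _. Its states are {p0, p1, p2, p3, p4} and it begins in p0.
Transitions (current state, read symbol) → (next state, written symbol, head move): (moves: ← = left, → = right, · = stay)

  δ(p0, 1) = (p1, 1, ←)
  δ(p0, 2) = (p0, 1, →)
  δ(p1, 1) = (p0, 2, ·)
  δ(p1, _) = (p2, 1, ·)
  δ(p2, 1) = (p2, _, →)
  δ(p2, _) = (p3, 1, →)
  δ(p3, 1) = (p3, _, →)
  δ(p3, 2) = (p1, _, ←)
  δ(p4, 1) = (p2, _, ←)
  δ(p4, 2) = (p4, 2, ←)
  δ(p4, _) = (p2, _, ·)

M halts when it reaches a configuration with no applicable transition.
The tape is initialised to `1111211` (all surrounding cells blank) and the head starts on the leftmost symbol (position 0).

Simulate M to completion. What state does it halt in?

p2

p0 | _[1]111211   read 1 → write 1, move ←, go to p1
p1 | [_]1111211   read _ → write 1, move ·, go to p2
p2 | [1]1111211   read 1 → write _, move →, go to p2
p2 | _[1]111211   read 1 → write _, move →, go to p2
p2 | __[1]11211   read 1 → write _, move →, go to p2
p2 | ___[1]1211   read 1 → write _, move →, go to p2
p2 | ____[1]211   read 1 → write _, move →, go to p2
p2 | _____[2]11
No transition is defined for (p2, 2); M halts in state p2.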